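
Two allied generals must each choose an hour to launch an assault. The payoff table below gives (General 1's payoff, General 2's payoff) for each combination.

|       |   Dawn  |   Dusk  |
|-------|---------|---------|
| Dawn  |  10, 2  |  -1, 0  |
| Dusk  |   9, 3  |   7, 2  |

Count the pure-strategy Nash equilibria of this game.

1

Both Dawn: General 1 gets 10 (best alternative 9); General 2 gets 2 (best alternative 0). Neither deviates — NE.
Both Dusk is not a NE: General 2 would switch to Dawn (3 > 2).
No other cell survives both best-response checks, so there is 1 pure NE.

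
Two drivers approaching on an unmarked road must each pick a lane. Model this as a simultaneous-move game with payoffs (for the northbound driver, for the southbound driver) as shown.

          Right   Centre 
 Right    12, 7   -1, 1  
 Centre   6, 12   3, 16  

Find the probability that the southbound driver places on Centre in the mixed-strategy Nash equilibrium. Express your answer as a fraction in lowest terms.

The southbound driver's mix q on Right must make the northbound driver indifferent between Right and Centre.
The northbound driver's payoff from Right: 12q + (-1)(1−q). From Centre: 6q + 3(1−q).
Set equal: 6q = 4(1−q) → q = 4/10 = 2/5.
Probability on Centre is 1 − 2/5 = 3/5.

3/5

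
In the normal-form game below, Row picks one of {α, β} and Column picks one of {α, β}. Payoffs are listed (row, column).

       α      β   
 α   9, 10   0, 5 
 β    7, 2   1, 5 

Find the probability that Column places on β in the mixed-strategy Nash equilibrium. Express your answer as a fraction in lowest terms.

2/3

Column's mix q on α must make Row indifferent between α and β.
Row's payoff from α: 9q + 0(1−q). From β: 7q + 1(1−q).
Set equal: 2q = 1(1−q) → q = 1/3.
Probability on β is 1 − 1/3 = 2/3.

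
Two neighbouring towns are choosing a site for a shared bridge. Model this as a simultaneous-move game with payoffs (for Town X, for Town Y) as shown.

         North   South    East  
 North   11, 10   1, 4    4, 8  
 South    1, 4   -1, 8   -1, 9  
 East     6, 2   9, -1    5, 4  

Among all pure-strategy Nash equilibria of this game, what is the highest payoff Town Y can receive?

Both North is a pure NE (Town X: 11 ≥ 6; Town Y: 10 ≥ 8). Town Y gets 10.
Both East is a pure NE (Town X: 5 ≥ 4; Town Y: 4 ≥ 2). Town Y gets 4.
Every other cell has a profitable deviation for at least one player. Highest of {10, 4} is 10.

10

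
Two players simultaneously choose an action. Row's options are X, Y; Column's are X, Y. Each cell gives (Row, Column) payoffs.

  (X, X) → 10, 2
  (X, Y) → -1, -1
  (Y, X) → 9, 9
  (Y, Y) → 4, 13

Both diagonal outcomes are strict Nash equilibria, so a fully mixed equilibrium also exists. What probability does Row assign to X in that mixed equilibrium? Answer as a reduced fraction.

4/7

Row's mix p on X must make Column indifferent between X and Y.
Column's payoff from X: 2p + 9(1−p). From Y: (-1)p + 13(1−p).
Set equal: 3p = 4(1−p) → p = 4/7.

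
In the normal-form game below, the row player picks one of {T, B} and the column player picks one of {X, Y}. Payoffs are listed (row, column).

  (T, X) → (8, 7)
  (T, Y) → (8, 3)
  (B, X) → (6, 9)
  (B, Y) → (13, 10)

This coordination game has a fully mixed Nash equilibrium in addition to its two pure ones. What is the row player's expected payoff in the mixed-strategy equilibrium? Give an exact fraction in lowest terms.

8

The column player mixes with probability q on X, chosen so the row player is indifferent: 8q + 8(1−q) = 6q + 13(1−q) gives q = 5/7.
The row player's expected payoff (from either row, since indifferent) is 8·5/7 + 8·2/7 = 8.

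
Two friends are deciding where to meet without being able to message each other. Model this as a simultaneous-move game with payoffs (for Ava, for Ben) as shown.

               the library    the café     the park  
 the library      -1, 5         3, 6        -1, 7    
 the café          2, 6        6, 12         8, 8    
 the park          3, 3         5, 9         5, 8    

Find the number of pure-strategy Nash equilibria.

Both the café: Ava gets 6 (best alternative 5); Ben gets 12 (best alternative 8). Neither deviates — NE.
Both the library is not a NE: Ava would switch to the park (3 > -1).
No other cell survives both best-response checks, so there is 1 pure NE.

1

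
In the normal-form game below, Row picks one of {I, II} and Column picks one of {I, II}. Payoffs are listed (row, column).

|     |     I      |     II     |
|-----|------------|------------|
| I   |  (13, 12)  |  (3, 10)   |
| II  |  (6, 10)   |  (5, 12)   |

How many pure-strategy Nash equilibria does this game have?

Both I: Row gets 13 (best alternative 6); Column gets 12 (best alternative 10). Neither deviates — NE.
Both II: Row gets 5 (best alternative 3); Column gets 12 (best alternative 10). Neither deviates — NE.
(I, II) is not a NE: Row would switch to II (5 > 3).
No other cell survives both best-response checks, so there are 2 pure NE.

2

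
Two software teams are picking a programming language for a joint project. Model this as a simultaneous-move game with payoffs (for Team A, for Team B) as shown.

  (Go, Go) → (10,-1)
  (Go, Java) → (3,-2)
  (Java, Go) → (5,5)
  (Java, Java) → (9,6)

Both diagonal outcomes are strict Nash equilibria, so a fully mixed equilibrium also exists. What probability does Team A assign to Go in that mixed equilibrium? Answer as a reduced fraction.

1/2

Team A's mix p on Go must make Team B indifferent between Go and Java.
Team B's payoff from Go: (-1)p + 5(1−p). From Java: (-2)p + 6(1−p).
Set equal: 1p = 1(1−p) → p = 1/2.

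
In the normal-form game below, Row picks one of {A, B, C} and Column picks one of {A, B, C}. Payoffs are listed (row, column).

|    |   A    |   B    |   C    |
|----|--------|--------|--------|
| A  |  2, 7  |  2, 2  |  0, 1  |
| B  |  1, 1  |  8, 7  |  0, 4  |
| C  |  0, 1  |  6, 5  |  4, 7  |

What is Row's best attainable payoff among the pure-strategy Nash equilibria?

8

Both A is a pure NE (Row: 2 ≥ 1; Column: 7 ≥ 2). Row gets 2.
Both B is a pure NE (Row: 8 ≥ 6; Column: 7 ≥ 4). Row gets 8.
Both C is a pure NE (Row: 4 ≥ 0; Column: 7 ≥ 5). Row gets 4.
Every other cell has a profitable deviation for at least one player. Highest of {2, 8, 4} is 8.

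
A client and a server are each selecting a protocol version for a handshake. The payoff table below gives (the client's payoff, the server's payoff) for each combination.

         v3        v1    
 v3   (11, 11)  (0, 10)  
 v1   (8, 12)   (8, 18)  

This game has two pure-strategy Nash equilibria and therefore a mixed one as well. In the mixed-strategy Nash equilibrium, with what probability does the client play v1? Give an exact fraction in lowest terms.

The client's mix p on v3 must make the server indifferent between v3 and v1.
The server's payoff from v3: 11p + 12(1−p). From v1: 10p + 18(1−p).
Set equal: 1p = 6(1−p) → p = 6/7.
Probability on v1 is 1 − 6/7 = 1/7.

1/7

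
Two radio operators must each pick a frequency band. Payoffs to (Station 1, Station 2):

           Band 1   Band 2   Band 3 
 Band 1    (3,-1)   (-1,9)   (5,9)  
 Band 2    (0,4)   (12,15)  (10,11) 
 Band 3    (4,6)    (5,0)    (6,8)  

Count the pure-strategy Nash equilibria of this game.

Both Band 2: Station 1 gets 12 (best alternative 5); Station 2 gets 15 (best alternative 11). Neither deviates — NE.
Both Band 1 is not a NE: Station 1 would switch to Band 3 (4 > 3).
No other cell survives both best-response checks, so there is 1 pure NE.

1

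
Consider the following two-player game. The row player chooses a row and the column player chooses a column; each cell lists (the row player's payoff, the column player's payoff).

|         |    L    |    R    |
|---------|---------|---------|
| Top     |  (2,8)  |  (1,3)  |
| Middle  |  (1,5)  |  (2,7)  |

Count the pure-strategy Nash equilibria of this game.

2

(Top, L): the row player gets 2 (best alternative 1); the column player gets 8 (best alternative 3). Neither deviates — NE.
(Middle, R): the row player gets 2 (best alternative 1); the column player gets 7 (best alternative 5). Neither deviates — NE.
(Middle, L) is not a NE: the row player would switch to Top (2 > 1).
No other cell survives both best-response checks, so there are 2 pure NE.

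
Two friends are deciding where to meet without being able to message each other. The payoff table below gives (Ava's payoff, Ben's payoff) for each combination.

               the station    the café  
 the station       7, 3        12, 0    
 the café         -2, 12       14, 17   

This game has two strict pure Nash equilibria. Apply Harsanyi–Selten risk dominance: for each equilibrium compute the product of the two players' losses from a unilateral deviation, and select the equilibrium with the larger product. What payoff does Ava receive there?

At both the station: Ava loses 7 − (-2) = 9 by deviating; Ben loses 3 − 0 = 3. Product = 9·3 = 27.
At both the café: Ava loses 14 − 12 = 2 by deviating; Ben loses 17 − 12 = 5. Product = 2·5 = 10.
27 > 10, so both the station is risk-dominant. Ava's payoff there is 7.

7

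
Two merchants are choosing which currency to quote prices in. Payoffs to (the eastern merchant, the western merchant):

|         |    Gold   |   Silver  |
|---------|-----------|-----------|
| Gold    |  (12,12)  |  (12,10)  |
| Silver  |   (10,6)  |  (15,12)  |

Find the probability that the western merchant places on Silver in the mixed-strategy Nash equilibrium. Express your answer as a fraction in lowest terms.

The western merchant's mix q on Gold must make the eastern merchant indifferent between Gold and Silver.
The eastern merchant's payoff from Gold: 12q + 12(1−q). From Silver: 10q + 15(1−q).
Set equal: 2q = 3(1−q) → q = 3/5.
Probability on Silver is 1 − 3/5 = 2/5.

2/5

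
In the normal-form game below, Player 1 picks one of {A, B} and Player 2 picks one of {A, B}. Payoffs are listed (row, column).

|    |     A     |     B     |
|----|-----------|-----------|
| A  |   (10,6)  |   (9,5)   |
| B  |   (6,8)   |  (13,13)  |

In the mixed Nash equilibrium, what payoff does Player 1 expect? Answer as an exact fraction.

19/2

Player 2 mixes with probability q on A, chosen so Player 1 is indifferent: 10q + 9(1−q) = 6q + 13(1−q) gives q = 1/2.
Player 1's expected payoff (from either row, since indifferent) is 10·1/2 + 9·1/2 = 19/2.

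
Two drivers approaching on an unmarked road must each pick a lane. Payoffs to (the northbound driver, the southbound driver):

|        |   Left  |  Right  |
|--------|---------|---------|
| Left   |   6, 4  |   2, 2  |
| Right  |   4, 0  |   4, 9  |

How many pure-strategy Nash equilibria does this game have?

2

Both Left: the northbound driver gets 6 (best alternative 4); the southbound driver gets 4 (best alternative 2). Neither deviates — NE.
Both Right: the northbound driver gets 4 (best alternative 2); the southbound driver gets 9 (best alternative 0). Neither deviates — NE.
(Right, Left) is not a NE: the northbound driver would switch to Left (6 > 4).
No other cell survives both best-response checks, so there are 2 pure NE.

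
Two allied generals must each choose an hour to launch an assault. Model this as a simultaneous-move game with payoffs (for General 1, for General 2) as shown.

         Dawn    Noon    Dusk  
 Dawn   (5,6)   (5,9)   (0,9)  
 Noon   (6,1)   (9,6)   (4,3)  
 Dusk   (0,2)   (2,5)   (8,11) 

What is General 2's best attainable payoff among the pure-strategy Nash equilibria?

Both Noon is a pure NE (General 1: 9 ≥ 5; General 2: 6 ≥ 3). General 2 gets 6.
Both Dusk is a pure NE (General 1: 8 ≥ 4; General 2: 11 ≥ 5). General 2 gets 11.
Every other cell has a profitable deviation for at least one player. Highest of {6, 11} is 11.

11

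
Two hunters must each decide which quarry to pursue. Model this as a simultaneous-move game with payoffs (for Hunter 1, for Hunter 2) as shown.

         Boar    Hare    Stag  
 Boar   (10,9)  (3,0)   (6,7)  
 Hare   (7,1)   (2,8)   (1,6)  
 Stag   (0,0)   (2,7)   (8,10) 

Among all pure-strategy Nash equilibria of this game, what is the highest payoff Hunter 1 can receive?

10

Both Boar is a pure NE (Hunter 1: 10 ≥ 7; Hunter 2: 9 ≥ 7). Hunter 1 gets 10.
Both Stag is a pure NE (Hunter 1: 8 ≥ 6; Hunter 2: 10 ≥ 7). Hunter 1 gets 8.
Every other cell has a profitable deviation for at least one player. Highest of {10, 8} is 10.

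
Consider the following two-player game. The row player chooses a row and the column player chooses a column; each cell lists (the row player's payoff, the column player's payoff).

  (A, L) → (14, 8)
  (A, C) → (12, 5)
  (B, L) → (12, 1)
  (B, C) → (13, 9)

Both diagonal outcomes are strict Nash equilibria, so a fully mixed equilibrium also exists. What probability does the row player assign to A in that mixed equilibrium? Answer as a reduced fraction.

The row player's mix p on A must make the column player indifferent between L and C.
The column player's payoff from L: 8p + 1(1−p). From C: 5p + 9(1−p).
Set equal: 3p = 8(1−p) → p = 8/11.

8/11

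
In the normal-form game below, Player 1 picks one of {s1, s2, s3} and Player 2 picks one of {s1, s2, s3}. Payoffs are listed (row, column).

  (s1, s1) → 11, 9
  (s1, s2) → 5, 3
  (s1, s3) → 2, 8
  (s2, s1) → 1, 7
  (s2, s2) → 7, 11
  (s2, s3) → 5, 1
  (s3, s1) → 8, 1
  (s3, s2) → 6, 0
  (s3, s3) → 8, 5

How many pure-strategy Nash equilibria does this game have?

Both s1: Player 1 gets 11 (best alternative 8); Player 2 gets 9 (best alternative 8). Neither deviates — NE.
Both s2: Player 1 gets 7 (best alternative 6); Player 2 gets 11 (best alternative 7). Neither deviates — NE.
Both s3: Player 1 gets 8 (best alternative 5); Player 2 gets 5 (best alternative 1). Neither deviates — NE.
(s3, s2) is not a NE: Player 1 would switch to s2 (7 > 6).
No other cell survives both best-response checks, so there are 3 pure NE.

3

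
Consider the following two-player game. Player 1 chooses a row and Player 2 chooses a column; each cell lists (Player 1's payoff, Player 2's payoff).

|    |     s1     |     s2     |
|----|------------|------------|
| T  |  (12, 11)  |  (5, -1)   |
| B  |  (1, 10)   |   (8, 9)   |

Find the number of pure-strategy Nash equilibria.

(T, s1): Player 1 gets 12 (best alternative 1); Player 2 gets 11 (best alternative -1). Neither deviates — NE.
(B, s2) is not a NE: Player 2 would switch to s1 (10 > 9).
No other cell survives both best-response checks, so there is 1 pure NE.

1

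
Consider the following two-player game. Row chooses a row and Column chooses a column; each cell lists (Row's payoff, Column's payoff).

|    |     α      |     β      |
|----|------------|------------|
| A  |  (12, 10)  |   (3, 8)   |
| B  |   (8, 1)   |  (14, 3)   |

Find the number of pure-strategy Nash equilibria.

2

(A, α): Row gets 12 (best alternative 8); Column gets 10 (best alternative 8). Neither deviates — NE.
(B, β): Row gets 14 (best alternative 3); Column gets 3 (best alternative 1). Neither deviates — NE.
(B, α) is not a NE: Row would switch to A (12 > 8).
No other cell survives both best-response checks, so there are 2 pure NE.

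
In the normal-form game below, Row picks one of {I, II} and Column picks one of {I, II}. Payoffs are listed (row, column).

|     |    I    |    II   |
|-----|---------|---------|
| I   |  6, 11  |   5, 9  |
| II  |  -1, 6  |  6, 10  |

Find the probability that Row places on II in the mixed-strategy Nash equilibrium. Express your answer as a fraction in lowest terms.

1/3

Row's mix p on I must make Column indifferent between I and II.
Column's payoff from I: 11p + 6(1−p). From II: 9p + 10(1−p).
Set equal: 2p = 4(1−p) → p = 4/6 = 2/3.
Probability on II is 1 − 2/3 = 1/3.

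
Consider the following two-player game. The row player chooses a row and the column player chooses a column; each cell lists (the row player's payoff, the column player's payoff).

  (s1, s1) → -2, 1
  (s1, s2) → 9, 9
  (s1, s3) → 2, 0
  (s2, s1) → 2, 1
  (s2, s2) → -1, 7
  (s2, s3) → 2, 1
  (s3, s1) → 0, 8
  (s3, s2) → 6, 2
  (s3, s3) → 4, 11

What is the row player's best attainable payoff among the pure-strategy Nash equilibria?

9

(s1, s2) is a pure NE (the row player: 9 ≥ 6; the column player: 9 ≥ 1). The row player gets 9.
Both s3 is a pure NE (the row player: 4 ≥ 2; the column player: 11 ≥ 8). The row player gets 4.
Every other cell has a profitable deviation for at least one player. Highest of {9, 4} is 9.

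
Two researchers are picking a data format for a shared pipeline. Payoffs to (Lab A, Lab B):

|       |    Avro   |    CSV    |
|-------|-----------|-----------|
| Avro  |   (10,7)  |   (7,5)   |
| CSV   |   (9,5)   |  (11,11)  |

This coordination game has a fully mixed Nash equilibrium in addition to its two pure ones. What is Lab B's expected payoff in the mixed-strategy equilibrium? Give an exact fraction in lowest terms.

13/2

Lab A mixes with probability p on Avro, chosen so Lab B is indifferent: 7p + 5(1−p) = 5p + 11(1−p) gives p = 3/4.
Lab B's expected payoff is 7·3/4 + 5·1/4 = 13/2.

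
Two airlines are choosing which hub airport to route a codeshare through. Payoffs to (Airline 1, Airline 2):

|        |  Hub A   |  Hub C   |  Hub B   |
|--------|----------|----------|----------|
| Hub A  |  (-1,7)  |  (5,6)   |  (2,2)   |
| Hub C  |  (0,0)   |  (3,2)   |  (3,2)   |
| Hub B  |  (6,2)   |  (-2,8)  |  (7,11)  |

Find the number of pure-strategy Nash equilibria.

Both Hub B: Airline 1 gets 7 (best alternative 3); Airline 2 gets 11 (best alternative 8). Neither deviates — NE.
Both Hub C is not a NE: Airline 1 would switch to Hub A (5 > 3).
No other cell survives both best-response checks, so there is 1 pure NE.

1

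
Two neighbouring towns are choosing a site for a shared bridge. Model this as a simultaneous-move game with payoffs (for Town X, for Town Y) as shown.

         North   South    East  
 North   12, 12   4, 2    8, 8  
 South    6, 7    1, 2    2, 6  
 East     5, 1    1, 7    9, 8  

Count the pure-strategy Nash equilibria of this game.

Both North: Town X gets 12 (best alternative 6); Town Y gets 12 (best alternative 8). Neither deviates — NE.
Both East: Town X gets 9 (best alternative 8); Town Y gets 8 (best alternative 7). Neither deviates — NE.
Both South is not a NE: Town X would switch to North (4 > 1).
No other cell survives both best-response checks, so there are 2 pure NE.

2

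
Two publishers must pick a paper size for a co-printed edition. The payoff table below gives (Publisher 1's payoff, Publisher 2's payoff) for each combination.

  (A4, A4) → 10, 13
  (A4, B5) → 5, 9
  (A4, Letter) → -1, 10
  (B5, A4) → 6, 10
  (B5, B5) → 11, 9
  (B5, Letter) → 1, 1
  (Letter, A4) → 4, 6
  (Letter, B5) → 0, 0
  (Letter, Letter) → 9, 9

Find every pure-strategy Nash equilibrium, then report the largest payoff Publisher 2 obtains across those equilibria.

Both A4 is a pure NE (Publisher 1: 10 ≥ 6; Publisher 2: 13 ≥ 10). Publisher 2 gets 13.
Both Letter is a pure NE (Publisher 1: 9 ≥ 1; Publisher 2: 9 ≥ 6). Publisher 2 gets 9.
Every other cell has a profitable deviation for at least one player. Highest of {13, 9} is 13.

13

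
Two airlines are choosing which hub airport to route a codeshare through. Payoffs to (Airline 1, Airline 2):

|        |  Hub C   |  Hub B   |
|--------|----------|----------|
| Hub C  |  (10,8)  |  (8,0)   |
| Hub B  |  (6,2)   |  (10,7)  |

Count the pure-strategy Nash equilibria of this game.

Both Hub C: Airline 1 gets 10 (best alternative 6); Airline 2 gets 8 (best alternative 0). Neither deviates — NE.
Both Hub B: Airline 1 gets 10 (best alternative 8); Airline 2 gets 7 (best alternative 2). Neither deviates — NE.
(Hub B, Hub C) is not a NE: Airline 1 would switch to Hub C (10 > 6).
No other cell survives both best-response checks, so there are 2 pure NE.

2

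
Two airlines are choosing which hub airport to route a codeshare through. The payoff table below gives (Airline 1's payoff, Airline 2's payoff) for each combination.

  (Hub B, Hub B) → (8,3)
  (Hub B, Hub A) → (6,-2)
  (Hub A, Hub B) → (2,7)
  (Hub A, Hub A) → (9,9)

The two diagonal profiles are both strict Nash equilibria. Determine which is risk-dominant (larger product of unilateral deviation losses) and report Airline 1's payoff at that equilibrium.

8

At both Hub B: Airline 1 loses 8 − 2 = 6 by deviating; Airline 2 loses 3 − (-2) = 5. Product = 6·5 = 30.
At both Hub A: Airline 1 loses 9 − 6 = 3 by deviating; Airline 2 loses 9 − 7 = 2. Product = 3·2 = 6.
30 > 6, so both Hub B is risk-dominant. Airline 1's payoff there is 8.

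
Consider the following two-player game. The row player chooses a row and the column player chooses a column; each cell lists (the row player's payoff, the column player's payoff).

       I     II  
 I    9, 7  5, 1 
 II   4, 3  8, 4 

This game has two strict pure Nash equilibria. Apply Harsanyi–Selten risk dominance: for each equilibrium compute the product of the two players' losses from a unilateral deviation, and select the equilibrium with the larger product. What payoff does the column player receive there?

7

At both I: the row player loses 9 − 4 = 5 by deviating; the column player loses 7 − 1 = 6. Product = 5·6 = 30.
At both II: the row player loses 8 − 5 = 3 by deviating; the column player loses 4 − 3 = 1. Product = 3·1 = 3.
30 > 3, so both I is risk-dominant. The column player's payoff there is 7.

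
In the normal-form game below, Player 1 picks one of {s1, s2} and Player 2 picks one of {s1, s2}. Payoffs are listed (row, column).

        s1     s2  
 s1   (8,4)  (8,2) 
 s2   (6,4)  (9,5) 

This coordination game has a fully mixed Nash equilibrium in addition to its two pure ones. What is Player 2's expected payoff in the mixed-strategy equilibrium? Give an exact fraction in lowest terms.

Player 1 mixes with probability p on s1, chosen so Player 2 is indifferent: 4p + 4(1−p) = 2p + 5(1−p) gives p = 1/3.
Player 2's expected payoff is 4·1/3 + 4·2/3 = 4.

4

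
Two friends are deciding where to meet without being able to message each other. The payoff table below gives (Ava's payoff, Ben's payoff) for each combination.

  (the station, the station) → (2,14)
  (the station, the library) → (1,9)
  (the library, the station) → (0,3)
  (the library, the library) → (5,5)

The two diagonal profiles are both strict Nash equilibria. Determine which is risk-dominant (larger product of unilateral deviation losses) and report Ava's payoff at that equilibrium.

2

At both the station: Ava loses 2 − 0 = 2 by deviating; Ben loses 14 − 9 = 5. Product = 2·5 = 10.
At both the library: Ava loses 5 − 1 = 4 by deviating; Ben loses 5 − 3 = 2. Product = 4·2 = 8.
10 > 8, so both the station is risk-dominant. Ava's payoff there is 2.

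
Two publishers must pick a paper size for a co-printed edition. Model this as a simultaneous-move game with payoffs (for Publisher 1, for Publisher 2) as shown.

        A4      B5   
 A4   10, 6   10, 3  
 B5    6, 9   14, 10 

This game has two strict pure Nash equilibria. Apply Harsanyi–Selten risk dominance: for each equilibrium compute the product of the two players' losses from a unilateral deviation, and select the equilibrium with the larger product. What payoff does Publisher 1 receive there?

At both A4: Publisher 1 loses 10 − 6 = 4 by deviating; Publisher 2 loses 6 − 3 = 3. Product = 4·3 = 12.
At both B5: Publisher 1 loses 14 − 10 = 4 by deviating; Publisher 2 loses 10 − 9 = 1. Product = 4·1 = 4.
12 > 4, so both A4 is risk-dominant. Publisher 1's payoff there is 10.

10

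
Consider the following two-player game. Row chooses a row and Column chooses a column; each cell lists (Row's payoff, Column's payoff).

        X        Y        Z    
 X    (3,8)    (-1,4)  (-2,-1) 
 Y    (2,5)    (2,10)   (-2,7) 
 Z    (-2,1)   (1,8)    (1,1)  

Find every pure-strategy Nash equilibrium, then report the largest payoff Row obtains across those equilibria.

3

Both X is a pure NE (Row: 3 ≥ 2; Column: 8 ≥ 4). Row gets 3.
Both Y is a pure NE (Row: 2 ≥ 1; Column: 10 ≥ 7). Row gets 2.
Every other cell has a profitable deviation for at least one player. Highest of {3, 2} is 3.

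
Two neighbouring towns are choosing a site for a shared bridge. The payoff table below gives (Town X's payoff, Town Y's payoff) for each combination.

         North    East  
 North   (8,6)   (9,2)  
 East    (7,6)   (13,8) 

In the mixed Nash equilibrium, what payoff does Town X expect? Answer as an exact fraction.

41/5

Town Y mixes with probability q on North, chosen so Town X is indifferent: 8q + 9(1−q) = 7q + 13(1−q) gives q = 4/5.
Town X's expected payoff (from either row, since indifferent) is 8·4/5 + 9·1/5 = 41/5.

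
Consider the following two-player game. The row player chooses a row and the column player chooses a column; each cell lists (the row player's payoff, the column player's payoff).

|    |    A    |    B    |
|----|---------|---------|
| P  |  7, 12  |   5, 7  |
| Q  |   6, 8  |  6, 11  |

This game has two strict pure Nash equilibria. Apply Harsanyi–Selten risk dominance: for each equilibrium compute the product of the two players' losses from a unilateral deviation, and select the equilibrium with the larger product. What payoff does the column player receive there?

12

At (P, A): the row player loses 7 − 6 = 1 by deviating; the column player loses 12 − 7 = 5. Product = 1·5 = 5.
At (Q, B): the row player loses 6 − 5 = 1 by deviating; the column player loses 11 − 8 = 3. Product = 1·3 = 3.
5 > 3, so (P, A) is risk-dominant. The column player's payoff there is 12.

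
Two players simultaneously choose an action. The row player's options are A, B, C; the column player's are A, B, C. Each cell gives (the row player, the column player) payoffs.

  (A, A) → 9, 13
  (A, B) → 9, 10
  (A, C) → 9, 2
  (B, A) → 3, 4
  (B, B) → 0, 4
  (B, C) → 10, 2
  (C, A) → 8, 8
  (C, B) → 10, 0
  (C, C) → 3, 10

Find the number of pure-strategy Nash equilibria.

Both A: the row player gets 9 (best alternative 8); the column player gets 13 (best alternative 10). Neither deviates — NE.
Both C is not a NE: the row player would switch to B (10 > 3).
No other cell survives both best-response checks, so there is 1 pure NE.

1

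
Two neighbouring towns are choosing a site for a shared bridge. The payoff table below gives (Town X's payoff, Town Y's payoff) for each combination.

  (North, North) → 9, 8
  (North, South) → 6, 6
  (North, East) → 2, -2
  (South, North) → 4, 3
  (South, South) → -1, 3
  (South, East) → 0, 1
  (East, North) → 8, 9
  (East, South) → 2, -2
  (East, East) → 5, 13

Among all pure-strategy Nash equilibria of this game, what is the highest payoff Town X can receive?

9

Both North is a pure NE (Town X: 9 ≥ 8; Town Y: 8 ≥ 6). Town X gets 9.
Both East is a pure NE (Town X: 5 ≥ 2; Town Y: 13 ≥ 9). Town X gets 5.
Every other cell has a profitable deviation for at least one player. Highest of {9, 5} is 9.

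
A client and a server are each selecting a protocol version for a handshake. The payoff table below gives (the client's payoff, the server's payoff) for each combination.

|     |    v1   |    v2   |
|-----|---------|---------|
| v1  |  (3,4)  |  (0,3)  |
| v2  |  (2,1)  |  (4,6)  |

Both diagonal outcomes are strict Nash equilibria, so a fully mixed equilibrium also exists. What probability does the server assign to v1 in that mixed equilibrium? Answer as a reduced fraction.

4/5

The server's mix q on v1 must make the client indifferent between v1 and v2.
The client's payoff from v1: 3q + 0(1−q). From v2: 2q + 4(1−q).
Set equal: 1q = 4(1−q) → q = 4/5.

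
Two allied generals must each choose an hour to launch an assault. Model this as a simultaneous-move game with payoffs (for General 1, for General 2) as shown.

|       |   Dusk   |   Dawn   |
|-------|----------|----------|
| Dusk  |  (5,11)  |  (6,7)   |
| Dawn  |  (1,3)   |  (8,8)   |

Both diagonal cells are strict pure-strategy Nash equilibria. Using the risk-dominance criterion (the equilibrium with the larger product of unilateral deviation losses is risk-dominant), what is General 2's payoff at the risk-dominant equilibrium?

At both Dusk: General 1 loses 5 − 1 = 4 by deviating; General 2 loses 11 − 7 = 4. Product = 4·4 = 16.
At both Dawn: General 1 loses 8 − 6 = 2 by deviating; General 2 loses 8 − 3 = 5. Product = 2·5 = 10.
16 > 10, so both Dusk is risk-dominant. General 2's payoff there is 11.

11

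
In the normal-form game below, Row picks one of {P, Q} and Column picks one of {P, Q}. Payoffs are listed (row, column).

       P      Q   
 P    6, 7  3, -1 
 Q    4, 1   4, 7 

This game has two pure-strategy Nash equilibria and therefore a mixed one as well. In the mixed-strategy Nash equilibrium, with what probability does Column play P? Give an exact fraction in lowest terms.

Column's mix q on P must make Row indifferent between P and Q.
Row's payoff from P: 6q + 3(1−q). From Q: 4q + 4(1−q).
Set equal: 2q = 1(1−q) → q = 1/3.

1/3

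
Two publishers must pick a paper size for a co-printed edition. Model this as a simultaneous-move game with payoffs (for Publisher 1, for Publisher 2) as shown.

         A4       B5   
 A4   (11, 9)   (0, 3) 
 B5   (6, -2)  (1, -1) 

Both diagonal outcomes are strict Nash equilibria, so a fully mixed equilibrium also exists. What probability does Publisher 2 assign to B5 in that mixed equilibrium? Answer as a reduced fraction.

5/6

Publisher 2's mix q on A4 must make Publisher 1 indifferent between A4 and B5.
Publisher 1's payoff from A4: 11q + 0(1−q). From B5: 6q + 1(1−q).
Set equal: 5q = 1(1−q) → q = 1/6.
Probability on B5 is 1 − 1/6 = 5/6.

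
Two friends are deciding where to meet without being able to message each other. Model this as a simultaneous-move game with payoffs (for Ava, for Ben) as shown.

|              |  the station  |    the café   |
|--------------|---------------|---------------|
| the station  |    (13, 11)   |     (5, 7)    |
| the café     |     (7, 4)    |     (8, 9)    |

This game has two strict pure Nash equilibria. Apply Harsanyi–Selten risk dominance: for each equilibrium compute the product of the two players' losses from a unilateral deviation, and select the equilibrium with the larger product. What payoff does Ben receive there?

At both the station: Ava loses 13 − 7 = 6 by deviating; Ben loses 11 − 7 = 4. Product = 6·4 = 24.
At both the café: Ava loses 8 − 5 = 3 by deviating; Ben loses 9 − 4 = 5. Product = 3·5 = 15.
24 > 15, so both the station is risk-dominant. Ben's payoff there is 11.

11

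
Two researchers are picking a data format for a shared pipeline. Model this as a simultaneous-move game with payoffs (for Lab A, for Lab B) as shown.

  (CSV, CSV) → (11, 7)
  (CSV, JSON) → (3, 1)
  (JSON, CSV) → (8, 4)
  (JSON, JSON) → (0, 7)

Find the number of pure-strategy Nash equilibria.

1

Both CSV: Lab A gets 11 (best alternative 8); Lab B gets 7 (best alternative 1). Neither deviates — NE.
Both JSON is not a NE: Lab A would switch to CSV (3 > 0).
No other cell survives both best-response checks, so there is 1 pure NE.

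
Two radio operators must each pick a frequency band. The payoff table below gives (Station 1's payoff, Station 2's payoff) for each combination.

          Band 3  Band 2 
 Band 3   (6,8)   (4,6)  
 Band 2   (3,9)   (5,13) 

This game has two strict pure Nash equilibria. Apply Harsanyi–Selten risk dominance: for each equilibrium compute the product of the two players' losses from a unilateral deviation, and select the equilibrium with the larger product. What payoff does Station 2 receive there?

8

At both Band 3: Station 1 loses 6 − 3 = 3 by deviating; Station 2 loses 8 − 6 = 2. Product = 3·2 = 6.
At both Band 2: Station 1 loses 5 − 4 = 1 by deviating; Station 2 loses 13 − 9 = 4. Product = 1·4 = 4.
6 > 4, so both Band 3 is risk-dominant. Station 2's payoff there is 8.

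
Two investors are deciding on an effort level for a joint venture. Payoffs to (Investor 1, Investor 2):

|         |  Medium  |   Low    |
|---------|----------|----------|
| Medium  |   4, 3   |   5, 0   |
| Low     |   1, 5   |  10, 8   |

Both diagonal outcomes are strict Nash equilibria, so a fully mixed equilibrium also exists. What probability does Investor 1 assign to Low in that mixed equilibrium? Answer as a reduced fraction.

Investor 1's mix p on Medium must make Investor 2 indifferent between Medium and Low.
Investor 2's payoff from Medium: 3p + 5(1−p). From Low: 0p + 8(1−p).
Set equal: 3p = 3(1−p) → p = 3/6 = 1/2.
Probability on Low is 1 − 1/2 = 1/2.

1/2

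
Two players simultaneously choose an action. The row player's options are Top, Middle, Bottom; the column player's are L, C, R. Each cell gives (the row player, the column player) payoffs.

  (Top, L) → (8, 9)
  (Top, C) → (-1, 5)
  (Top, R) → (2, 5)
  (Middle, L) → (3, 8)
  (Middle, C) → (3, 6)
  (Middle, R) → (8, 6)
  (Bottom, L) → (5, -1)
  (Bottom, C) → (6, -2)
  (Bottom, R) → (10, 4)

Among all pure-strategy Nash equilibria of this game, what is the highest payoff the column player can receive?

(Top, L) is a pure NE (the row player: 8 ≥ 5; the column player: 9 ≥ 5). The column player gets 9.
(Bottom, R) is a pure NE (the row player: 10 ≥ 8; the column player: 4 ≥ -1). The column player gets 4.
Every other cell has a profitable deviation for at least one player. Highest of {9, 4} is 9.

9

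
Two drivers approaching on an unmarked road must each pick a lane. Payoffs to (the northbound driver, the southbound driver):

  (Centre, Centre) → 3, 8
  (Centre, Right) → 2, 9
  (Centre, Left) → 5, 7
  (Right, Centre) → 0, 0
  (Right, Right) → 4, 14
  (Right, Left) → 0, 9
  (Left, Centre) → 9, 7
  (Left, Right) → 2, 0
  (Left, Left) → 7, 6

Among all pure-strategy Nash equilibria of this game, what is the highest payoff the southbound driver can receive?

Both Right is a pure NE (the northbound driver: 4 ≥ 2; the southbound driver: 14 ≥ 9). The southbound driver gets 14.
(Left, Centre) is a pure NE (the northbound driver: 9 ≥ 3; the southbound driver: 7 ≥ 6). The southbound driver gets 7.
Every other cell has a profitable deviation for at least one player. Highest of {14, 7} is 14.

14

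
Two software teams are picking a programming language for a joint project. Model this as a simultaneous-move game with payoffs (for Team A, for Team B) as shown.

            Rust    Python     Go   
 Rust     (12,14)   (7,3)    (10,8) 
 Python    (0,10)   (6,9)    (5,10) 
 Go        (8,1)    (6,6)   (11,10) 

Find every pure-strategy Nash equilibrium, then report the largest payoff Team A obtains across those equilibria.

Both Rust is a pure NE (Team A: 12 ≥ 8; Team B: 14 ≥ 8). Team A gets 12.
Both Go is a pure NE (Team A: 11 ≥ 10; Team B: 10 ≥ 6). Team A gets 11.
Every other cell has a profitable deviation for at least one player. Highest of {12, 11} is 12.

12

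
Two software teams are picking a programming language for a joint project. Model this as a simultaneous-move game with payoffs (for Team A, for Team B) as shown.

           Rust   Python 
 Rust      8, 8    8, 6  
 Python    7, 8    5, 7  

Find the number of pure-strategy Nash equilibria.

1

Both Rust: Team A gets 8 (best alternative 7); Team B gets 8 (best alternative 6). Neither deviates — NE.
Both Python is not a NE: Team A would switch to Rust (8 > 5).
No other cell survives both best-response checks, so there is 1 pure NE.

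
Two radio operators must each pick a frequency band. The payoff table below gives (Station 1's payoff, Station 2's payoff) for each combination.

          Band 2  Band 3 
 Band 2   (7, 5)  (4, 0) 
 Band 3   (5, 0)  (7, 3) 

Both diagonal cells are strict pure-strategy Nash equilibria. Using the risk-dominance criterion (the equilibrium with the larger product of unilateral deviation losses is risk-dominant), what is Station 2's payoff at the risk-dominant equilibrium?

At both Band 2: Station 1 loses 7 − 5 = 2 by deviating; Station 2 loses 5 − 0 = 5. Product = 2·5 = 10.
At both Band 3: Station 1 loses 7 − 4 = 3 by deviating; Station 2 loses 3 − 0 = 3. Product = 3·3 = 9.
10 > 9, so both Band 2 is risk-dominant. Station 2's payoff there is 5.

5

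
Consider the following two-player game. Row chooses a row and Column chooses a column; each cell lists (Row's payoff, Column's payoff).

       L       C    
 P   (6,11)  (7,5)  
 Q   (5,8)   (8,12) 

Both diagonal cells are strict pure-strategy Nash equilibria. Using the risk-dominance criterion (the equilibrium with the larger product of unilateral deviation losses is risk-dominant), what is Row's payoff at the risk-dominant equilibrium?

6

At (P, L): Row loses 6 − 5 = 1 by deviating; Column loses 11 − 5 = 6. Product = 1·6 = 6.
At (Q, C): Row loses 8 − 7 = 1 by deviating; Column loses 12 − 8 = 4. Product = 1·4 = 4.
6 > 4, so (P, L) is risk-dominant. Row's payoff there is 6.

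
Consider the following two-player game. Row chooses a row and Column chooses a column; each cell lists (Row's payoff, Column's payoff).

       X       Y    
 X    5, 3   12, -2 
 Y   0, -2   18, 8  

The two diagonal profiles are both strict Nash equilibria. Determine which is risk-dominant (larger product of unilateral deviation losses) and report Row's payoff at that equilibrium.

18

At both X: Row loses 5 − 0 = 5 by deviating; Column loses 3 − (-2) = 5. Product = 5·5 = 25.
At both Y: Row loses 18 − 12 = 6 by deviating; Column loses 8 − (-2) = 10. Product = 6·10 = 60.
60 > 25, so both Y is risk-dominant. Row's payoff there is 18.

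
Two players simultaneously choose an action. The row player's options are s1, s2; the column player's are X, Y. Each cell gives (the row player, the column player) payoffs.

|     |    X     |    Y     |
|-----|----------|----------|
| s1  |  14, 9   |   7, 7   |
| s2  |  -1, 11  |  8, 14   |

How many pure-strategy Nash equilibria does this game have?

(s1, X): the row player gets 14 (best alternative -1); the column player gets 9 (best alternative 7). Neither deviates — NE.
(s2, Y): the row player gets 8 (best alternative 7); the column player gets 14 (best alternative 11). Neither deviates — NE.
(s2, X) is not a NE: the row player would switch to s1 (14 > -1).
No other cell survives both best-response checks, so there are 2 pure NE.

2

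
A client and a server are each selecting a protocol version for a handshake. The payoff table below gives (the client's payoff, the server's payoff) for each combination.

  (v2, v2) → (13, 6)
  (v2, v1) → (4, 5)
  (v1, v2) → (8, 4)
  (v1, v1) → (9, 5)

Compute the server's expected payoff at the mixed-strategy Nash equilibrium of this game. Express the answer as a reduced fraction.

The client mixes with probability p on v2, chosen so the server is indifferent: 6p + 4(1−p) = 5p + 5(1−p) gives p = 1/2.
The server's expected payoff is 6·1/2 + 4·1/2 = 5.

5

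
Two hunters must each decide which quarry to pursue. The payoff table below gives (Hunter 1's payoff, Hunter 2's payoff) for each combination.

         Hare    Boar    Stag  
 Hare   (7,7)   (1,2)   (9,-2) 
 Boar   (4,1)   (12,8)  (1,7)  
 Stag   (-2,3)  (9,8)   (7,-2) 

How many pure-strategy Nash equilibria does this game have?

Both Hare: Hunter 1 gets 7 (best alternative 4); Hunter 2 gets 7 (best alternative 2). Neither deviates — NE.
Both Boar: Hunter 1 gets 12 (best alternative 9); Hunter 2 gets 8 (best alternative 7). Neither deviates — NE.
Both Stag is not a NE: Hunter 1 would switch to Hare (9 > 7).
No other cell survives both best-response checks, so there are 2 pure NE.

2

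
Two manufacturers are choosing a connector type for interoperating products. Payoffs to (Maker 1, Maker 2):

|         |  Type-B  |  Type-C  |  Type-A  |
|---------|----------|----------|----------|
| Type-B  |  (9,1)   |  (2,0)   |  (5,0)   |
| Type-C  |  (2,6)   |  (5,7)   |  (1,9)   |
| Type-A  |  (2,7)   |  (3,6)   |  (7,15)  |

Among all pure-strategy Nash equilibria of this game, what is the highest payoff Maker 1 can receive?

Both Type-B is a pure NE (Maker 1: 9 ≥ 2; Maker 2: 1 ≥ 0). Maker 1 gets 9.
Both Type-A is a pure NE (Maker 1: 7 ≥ 5; Maker 2: 15 ≥ 7). Maker 1 gets 7.
Every other cell has a profitable deviation for at least one player. Highest of {9, 7} is 9.

9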